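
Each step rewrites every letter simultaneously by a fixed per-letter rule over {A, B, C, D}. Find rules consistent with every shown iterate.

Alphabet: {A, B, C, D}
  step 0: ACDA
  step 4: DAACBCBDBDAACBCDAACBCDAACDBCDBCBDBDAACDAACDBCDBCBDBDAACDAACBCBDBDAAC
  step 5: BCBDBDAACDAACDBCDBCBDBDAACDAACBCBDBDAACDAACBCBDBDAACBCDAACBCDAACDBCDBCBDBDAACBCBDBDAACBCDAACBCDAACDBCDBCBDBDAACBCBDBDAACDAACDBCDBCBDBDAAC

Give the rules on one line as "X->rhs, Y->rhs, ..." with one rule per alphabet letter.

  step 4 ⇒ step 5: DAACBCBDBDAACBCDAACBCDAACDBCDBCBDBDAACDAACDBCDBCBDBDAACDAACBCBDBDAAC ⇒ BC·BD·BD·AAC·D·AAC·D·BC·D·BC·BD·BD·AAC·D·AAC·BC·BD·BD·AAC·D·AAC·BC·BD·BD·AAC·BC·D·AAC·BC·D·AAC·D·BC·D·BC·BD·BD·AAC·BC·BD·BD·AAC·BC·D·AAC·BC·D·AAC·D·BC·D·BC·BD·BD·AAC·BC·BD·BD·AAC·D·AAC·D·BC·D·BC·BD·BD·AAC
    A ↦ BD
    B ↦ D
    C ↦ AAC
    D ↦ BC

A->BD, B->D, C->AAC, D->BC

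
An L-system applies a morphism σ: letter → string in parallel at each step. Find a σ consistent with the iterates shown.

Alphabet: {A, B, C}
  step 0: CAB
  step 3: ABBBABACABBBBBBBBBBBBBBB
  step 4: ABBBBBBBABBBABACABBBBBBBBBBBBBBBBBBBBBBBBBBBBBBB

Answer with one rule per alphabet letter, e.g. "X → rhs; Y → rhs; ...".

  step 3 ⇒ step 4: ABBBABACABBBBBBBBBBBBBBB ⇒ AB·BB·BB·BB·AB·BB·AB·AC·AB·BB·BB·BB·BB·BB·BB·BB·BB·BB·BB·BB·BB·BB·BB·BB
    A ↦ AB
    B ↦ BB
    C ↦ AC

A->AB, B->BB, C->AC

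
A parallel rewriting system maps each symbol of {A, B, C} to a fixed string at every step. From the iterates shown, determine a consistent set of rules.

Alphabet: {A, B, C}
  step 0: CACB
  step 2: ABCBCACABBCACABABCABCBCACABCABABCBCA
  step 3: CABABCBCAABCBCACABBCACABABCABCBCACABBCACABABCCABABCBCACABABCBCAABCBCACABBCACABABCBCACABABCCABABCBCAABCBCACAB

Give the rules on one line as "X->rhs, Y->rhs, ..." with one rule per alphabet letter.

A->CAB, B->ABC, C->BCA

  step 2 ⇒ step 3: ABCBCACABBCACABABCABCBCACABCABABCBCA ⇒ CAB·ABC·BCA·ABC·BCA·CAB·BCA·CAB·ABC·ABC·BCA·CAB·BCA·CAB·ABC·CAB·ABC·BCA·CAB·ABC·BCA·ABC·BCA·CAB·BCA·CAB·ABC·BCA·CAB·ABC·CAB·ABC·BCA·ABC·BCA·CAB
    A ↦ CAB
    B ↦ ABC
    C ↦ BCA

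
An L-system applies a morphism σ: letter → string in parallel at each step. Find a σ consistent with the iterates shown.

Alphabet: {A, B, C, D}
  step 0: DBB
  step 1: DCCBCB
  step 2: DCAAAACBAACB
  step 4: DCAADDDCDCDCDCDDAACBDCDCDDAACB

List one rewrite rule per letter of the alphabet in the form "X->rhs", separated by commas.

A->D, B->CB, C->AA, D->DC

  step 1 ⇒ step 2: DCCBCB ⇒ DC·AA·AA·CB·AA·CB
    B ↦ CB
    C ↦ AA
    D ↦ DC
    A ↦ D  (constrained at step 2)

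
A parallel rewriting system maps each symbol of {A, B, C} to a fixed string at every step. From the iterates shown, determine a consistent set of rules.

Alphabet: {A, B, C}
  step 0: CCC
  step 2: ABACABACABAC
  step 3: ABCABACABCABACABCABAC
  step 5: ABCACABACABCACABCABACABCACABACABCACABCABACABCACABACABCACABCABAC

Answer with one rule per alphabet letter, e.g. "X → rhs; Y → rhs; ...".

A->AB, B->C, C->AC

  step 2 ⇒ step 3: ABACABACABAC ⇒ AB·C·AB·AC·AB·C·AB·AC·AB·C·AB·AC
    A ↦ AB
    B ↦ C
    C ↦ AC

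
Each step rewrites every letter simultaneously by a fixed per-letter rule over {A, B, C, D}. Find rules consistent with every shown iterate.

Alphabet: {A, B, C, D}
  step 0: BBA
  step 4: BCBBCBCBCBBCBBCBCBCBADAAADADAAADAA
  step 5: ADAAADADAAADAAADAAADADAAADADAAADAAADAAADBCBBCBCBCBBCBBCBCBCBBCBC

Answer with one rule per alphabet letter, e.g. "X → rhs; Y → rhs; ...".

A->BC, B->AD, C->AA, D->B

  step 4 ⇒ step 5: BCBBCBCBCBBCBBCBCBCBADAAADADAAADAA ⇒ AD·AA·AD·AD·AA·AD·AA·AD·AA·AD·AD·AA·AD·AD·AA·AD·AA·AD·AA·AD·BC·B·BC·BC·BC·B·BC·B·BC·BC·BC·B·BC·BC
    A ↦ BC
    B ↦ AD
    C ↦ AA
    D ↦ B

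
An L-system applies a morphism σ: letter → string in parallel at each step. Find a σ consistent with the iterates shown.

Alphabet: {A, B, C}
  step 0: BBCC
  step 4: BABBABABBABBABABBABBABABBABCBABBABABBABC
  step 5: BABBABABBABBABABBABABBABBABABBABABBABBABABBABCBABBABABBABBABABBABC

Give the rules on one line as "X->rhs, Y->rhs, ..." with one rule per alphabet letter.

A->B, B->BA, C->BC

  step 4 ⇒ step 5: BABBABABBABBABABBABBABABBABCBABBABABBABC ⇒ BA·B·BA·BA·B·BA·B·BA·BA·B·BA·BA·B·BA·B·BA·BA·B·BA·BA·B·BA·B·BA·BA·B·BA·BC·BA·B·BA·BA·B·BA·B·BA·BA·B·BA·BC
    A ↦ B
    B ↦ BA
    C ↦ BC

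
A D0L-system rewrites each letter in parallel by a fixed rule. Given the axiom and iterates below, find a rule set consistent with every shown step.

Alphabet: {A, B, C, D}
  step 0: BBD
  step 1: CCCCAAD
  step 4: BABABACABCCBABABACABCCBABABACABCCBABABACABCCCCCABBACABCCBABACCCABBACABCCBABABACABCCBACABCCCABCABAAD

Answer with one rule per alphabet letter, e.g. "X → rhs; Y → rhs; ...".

A->CAB, B->CC, C->BA, D->AAD

  step 0 ⇒ step 1: BBD ⇒ CC·CC·AAD
    B ↦ CC
    D ↦ AAD
    A ↦ CAB  (constrained at step 1)
    C ↦ BA  (constrained at step 1)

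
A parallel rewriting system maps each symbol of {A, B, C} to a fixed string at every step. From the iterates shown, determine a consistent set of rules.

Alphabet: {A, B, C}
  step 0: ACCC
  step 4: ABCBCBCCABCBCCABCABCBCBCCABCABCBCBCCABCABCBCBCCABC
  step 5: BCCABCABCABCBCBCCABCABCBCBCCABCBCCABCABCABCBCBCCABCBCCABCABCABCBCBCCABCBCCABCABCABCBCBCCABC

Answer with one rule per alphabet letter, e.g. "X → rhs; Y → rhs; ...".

  step 4 ⇒ step 5: ABCBCBCCABCBCCABCABCBCBCCABCABCBCBCCABCABCBCBCCABC ⇒ BCC·A·BC·A·BC·A·BC·BC·BCC·A·BC·A·BC·BC·BCC·A·BC·BCC·A·BC·A·BC·A·BC·BC·BCC·A·BC·BCC·A·BC·A·BC·A·BC·BC·BCC·A·BC·BCC·A·BC·A·BC·A·BC·BC·BCC·A·BC
    A ↦ BCC
    B ↦ A
    C ↦ BC

A->BCC, B->A, C->BC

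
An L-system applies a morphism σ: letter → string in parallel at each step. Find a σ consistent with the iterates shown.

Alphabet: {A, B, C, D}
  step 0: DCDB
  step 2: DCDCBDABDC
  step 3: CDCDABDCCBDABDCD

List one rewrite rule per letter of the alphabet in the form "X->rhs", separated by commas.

  step 2 ⇒ step 3: DCDCBDABDC ⇒ C·D·C·D·ABD·C·CBD·ABD·C·D
    A ↦ CBD
    B ↦ ABD
    C ↦ D
    D ↦ C

A->CBD, B->ABD, C->D, D->C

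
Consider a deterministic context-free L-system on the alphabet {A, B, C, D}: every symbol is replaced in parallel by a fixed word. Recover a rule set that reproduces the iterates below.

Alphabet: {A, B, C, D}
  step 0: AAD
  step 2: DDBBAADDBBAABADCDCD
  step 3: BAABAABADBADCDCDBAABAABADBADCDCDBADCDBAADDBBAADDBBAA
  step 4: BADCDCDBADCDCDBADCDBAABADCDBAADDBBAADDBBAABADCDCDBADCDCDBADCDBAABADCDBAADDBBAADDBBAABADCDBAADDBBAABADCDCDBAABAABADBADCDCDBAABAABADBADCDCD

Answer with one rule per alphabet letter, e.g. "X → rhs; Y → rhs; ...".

  step 3 ⇒ step 4: BAABAABADBADCDCDBAABAABADBADCDCDBADCDBAADDBBAADDBBAA ⇒ BAD·CD·CD·BAD·CD·CD·BAD·CD·BAA·BAD·CD·BAA·DDB·BAA·DDB·BAA·BAD·CD·CD·BAD·CD·CD·BAD·CD·BAA·BAD·CD·BAA·DDB·BAA·DDB·BAA·BAD·CD·BAA·DDB·BAA·BAD·CD·CD·BAA·BAA·BAD·BAD·CD·CD·BAA·BAA·BAD·BAD·CD·CD
    A ↦ CD
    B ↦ BAD
    C ↦ DDB
    D ↦ BAA

A->CD, B->BAD, C->DDB, D->BAA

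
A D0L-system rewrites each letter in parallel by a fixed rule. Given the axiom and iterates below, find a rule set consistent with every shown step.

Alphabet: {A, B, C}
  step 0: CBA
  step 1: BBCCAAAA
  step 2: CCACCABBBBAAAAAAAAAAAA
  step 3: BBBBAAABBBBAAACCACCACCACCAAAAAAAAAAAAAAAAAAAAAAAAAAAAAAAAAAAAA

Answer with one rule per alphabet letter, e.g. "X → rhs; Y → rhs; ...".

  step 2 ⇒ step 3: CCACCABBBBAAAAAAAAAAAA ⇒ BB·BB·AAA·BB·BB·AAA·CCA·CCA·CCA·CCA·AAA·AAA·AAA·AAA·AAA·AAA·AAA·AAA·AAA·AAA·AAA·AAA
    A ↦ AAA
    B ↦ CCA
    C ↦ BB

A->AAA, B->CCA, C->BB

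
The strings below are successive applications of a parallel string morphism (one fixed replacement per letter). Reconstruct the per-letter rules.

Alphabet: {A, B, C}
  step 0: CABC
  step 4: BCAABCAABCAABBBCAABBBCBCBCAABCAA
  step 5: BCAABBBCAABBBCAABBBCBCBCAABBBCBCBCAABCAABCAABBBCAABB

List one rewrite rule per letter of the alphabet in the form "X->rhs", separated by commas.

A->B, B->BC, C->AA

  step 4 ⇒ step 5: BCAABCAABCAABBBCAABBBCBCBCAABCAA ⇒ BC·AA·B·B·BC·AA·B·B·BC·AA·B·B·BC·BC·BC·AA·B·B·BC·BC·BC·AA·BC·AA·BC·AA·B·B·BC·AA·B·B
    A ↦ B
    B ↦ BC
    C ↦ AA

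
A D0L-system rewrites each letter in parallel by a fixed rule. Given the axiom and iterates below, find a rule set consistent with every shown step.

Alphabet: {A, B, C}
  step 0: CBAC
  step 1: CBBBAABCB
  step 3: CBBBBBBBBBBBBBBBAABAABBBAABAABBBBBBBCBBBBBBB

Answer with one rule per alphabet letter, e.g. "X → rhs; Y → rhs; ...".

A->AAB, B->BB, C->CB

  step 0 ⇒ step 1: CBAC ⇒ CB·BB·AAB·CB
    A ↦ AAB
    B ↦ BB
    C ↦ CB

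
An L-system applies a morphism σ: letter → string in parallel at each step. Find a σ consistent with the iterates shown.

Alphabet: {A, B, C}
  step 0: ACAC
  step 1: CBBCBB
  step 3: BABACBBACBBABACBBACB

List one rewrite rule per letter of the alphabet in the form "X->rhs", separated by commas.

  step 0 ⇒ step 1: ACAC ⇒ CB·B·CB·B
    A ↦ CB
    C ↦ B
    B ↦ BA  (constrained at step 1)

A->CB, B->BA, C->B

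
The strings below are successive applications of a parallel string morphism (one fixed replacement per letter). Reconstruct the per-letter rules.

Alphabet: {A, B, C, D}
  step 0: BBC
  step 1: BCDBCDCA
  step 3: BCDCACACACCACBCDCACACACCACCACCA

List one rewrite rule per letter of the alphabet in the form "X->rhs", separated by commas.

  step 0 ⇒ step 1: BBC ⇒ BCD·BCD·CA
    B ↦ BCD
    C ↦ CA
    A ↦ C  (constrained at step 1)
    D ↦ CA  (constrained at step 1)

A->C, B->BCD, C->CA, D->CA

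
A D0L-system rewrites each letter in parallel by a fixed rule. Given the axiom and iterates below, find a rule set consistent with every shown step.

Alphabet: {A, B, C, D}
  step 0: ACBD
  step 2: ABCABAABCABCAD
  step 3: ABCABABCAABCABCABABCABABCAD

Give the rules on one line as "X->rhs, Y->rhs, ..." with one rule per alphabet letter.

  step 2 ⇒ step 3: ABCABAABCABCAD ⇒ ABC·A·B·ABC·A·ABC·ABC·A·B·ABC·A·B·ABC·AD
    A ↦ ABC
    B ↦ A
    C ↦ B
    D ↦ AD

A->ABC, B->A, C->B, D->AD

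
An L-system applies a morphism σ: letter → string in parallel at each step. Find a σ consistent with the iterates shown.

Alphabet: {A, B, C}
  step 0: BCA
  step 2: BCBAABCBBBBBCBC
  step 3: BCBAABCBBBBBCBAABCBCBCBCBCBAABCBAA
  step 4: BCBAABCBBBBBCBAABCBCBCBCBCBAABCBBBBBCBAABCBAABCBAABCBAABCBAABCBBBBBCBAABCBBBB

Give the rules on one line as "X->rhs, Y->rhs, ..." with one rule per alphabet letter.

A->BB, B->BC, C->BAA

  step 3 ⇒ step 4: BCBAABCBBBBBCBAABCBCBCBCBCBAABCBAA ⇒ BC·BAA·BC·BB·BB·BC·BAA·BC·BC·BC·BC·BC·BAA·BC·BB·BB·BC·BAA·BC·BAA·BC·BAA·BC·BAA·BC·BAA·BC·BB·BB·BC·BAA·BC·BB·BB
    A ↦ BB
    B ↦ BC
    C ↦ BAA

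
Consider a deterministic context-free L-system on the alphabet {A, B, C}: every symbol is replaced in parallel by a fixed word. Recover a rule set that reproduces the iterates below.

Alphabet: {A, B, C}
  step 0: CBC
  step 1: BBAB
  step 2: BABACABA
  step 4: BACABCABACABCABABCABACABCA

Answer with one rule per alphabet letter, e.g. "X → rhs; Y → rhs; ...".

  step 1 ⇒ step 2: BBAB ⇒ BA·BA·CA·BA
    A ↦ CA
    B ↦ BA
  step 0 ⇒ step 1: CBC ⇒ B·BA·B
    C ↦ B

A->CA, B->BA, C->B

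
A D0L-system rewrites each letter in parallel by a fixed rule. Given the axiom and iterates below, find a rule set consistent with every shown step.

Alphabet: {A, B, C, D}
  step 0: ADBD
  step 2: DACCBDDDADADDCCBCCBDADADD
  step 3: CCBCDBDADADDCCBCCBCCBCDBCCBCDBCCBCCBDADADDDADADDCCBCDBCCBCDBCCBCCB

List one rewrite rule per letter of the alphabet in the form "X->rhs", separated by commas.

A->CDB, B->DD, C->DA, D->CCB

  step 2 ⇒ step 3: DACCBDDDADADDCCBCCBDADADD ⇒ CCB·CDB·DA·DA·DD·CCB·CCB·CCB·CDB·CCB·CDB·CCB·CCB·DA·DA·DD·DA·DA·DD·CCB·CDB·CCB·CDB·CCB·CCB
    A ↦ CDB
    B ↦ DD
    C ↦ DA
    D ↦ CCB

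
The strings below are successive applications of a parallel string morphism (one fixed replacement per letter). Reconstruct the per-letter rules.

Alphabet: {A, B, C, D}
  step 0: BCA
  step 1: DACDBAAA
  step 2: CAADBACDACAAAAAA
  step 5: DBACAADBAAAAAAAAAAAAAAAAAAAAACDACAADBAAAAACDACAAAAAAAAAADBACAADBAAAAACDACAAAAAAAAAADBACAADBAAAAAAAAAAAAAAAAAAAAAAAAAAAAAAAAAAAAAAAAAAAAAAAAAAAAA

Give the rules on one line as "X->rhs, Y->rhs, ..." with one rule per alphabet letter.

A->AA, B->DAC, C->DBA, D->C

  step 1 ⇒ step 2: DACDBAAA ⇒ C·AA·DBA·C·DAC·AA·AA·AA
    A ↦ AA
    B ↦ DAC
    C ↦ DBA
    D ↦ C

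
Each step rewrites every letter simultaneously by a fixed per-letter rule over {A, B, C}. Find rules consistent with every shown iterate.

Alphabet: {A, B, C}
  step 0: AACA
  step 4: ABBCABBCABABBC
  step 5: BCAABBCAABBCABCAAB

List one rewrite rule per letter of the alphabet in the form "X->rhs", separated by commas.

A->BC, B->A, C->B

  step 4 ⇒ step 5: ABBCABBCABABBC ⇒ BC·A·A·B·BC·A·A·B·BC·A·BC·A·A·B
    A ↦ BC
    B ↦ A
    C ↦ B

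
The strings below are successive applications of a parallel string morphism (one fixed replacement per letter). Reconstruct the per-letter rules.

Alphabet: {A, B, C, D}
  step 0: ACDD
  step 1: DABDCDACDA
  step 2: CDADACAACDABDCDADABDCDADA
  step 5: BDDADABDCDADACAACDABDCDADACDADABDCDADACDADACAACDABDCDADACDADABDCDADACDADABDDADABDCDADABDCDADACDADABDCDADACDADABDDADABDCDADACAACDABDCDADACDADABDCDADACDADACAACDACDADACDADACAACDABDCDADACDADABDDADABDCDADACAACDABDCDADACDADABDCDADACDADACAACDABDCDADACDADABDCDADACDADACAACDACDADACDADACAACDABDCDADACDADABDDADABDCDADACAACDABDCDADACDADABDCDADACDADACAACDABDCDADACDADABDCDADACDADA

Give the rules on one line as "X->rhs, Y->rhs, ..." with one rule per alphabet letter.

  step 1 ⇒ step 2: DABDCDACDA ⇒ CDA·DA·CAA·CDA·BD·CDA·DA·BD·CDA·DA
    A ↦ DA
    B ↦ CAA
    C ↦ BD
    D ↦ CDA

A->DA, B->CAA, C->BD, D->CDA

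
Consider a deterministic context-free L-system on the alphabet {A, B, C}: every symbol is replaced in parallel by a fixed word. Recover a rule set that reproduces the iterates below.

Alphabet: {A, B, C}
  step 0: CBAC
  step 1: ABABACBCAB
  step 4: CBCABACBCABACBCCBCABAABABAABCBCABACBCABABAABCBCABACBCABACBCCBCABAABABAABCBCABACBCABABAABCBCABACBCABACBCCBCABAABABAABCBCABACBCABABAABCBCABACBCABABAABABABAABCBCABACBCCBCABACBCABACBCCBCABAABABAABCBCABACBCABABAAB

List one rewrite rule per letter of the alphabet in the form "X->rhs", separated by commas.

  step 0 ⇒ step 1: CBAC ⇒ AB·ABA·CBC·AB
    A ↦ CBC
    B ↦ ABA
    C ↦ AB

A->CBC, B->ABA, C->AB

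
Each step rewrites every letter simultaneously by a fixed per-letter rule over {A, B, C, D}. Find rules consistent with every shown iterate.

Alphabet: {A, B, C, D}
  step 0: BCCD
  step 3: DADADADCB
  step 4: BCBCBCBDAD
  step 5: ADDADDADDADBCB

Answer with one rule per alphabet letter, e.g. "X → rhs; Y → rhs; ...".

  step 4 ⇒ step 5: BCBCBCBDAD ⇒ AD·D·AD·D·AD·D·AD·B·C·B
    A ↦ C
    B ↦ AD
    C ↦ D
    D ↦ B

A->C, B->AD, C->D, D->B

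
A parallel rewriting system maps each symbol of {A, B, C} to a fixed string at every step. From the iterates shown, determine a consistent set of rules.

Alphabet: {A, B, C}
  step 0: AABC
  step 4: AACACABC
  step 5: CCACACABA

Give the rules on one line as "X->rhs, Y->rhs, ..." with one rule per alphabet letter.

A->C, B->AB, C->A

  step 4 ⇒ step 5: AACACABC ⇒ C·C·A·C·A·C·AB·A
    A ↦ C
    B ↦ AB
    C ↦ A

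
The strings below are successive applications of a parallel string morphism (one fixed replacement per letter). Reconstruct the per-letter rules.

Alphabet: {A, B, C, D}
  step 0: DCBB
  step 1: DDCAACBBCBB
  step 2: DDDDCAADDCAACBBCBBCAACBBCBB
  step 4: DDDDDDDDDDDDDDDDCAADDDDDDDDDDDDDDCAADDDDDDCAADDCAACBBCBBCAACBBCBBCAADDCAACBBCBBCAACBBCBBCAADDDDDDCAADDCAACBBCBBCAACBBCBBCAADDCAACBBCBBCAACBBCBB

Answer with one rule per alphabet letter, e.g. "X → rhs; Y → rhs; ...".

  step 1 ⇒ step 2: DDCAACBBCBB ⇒ DD·DD·CAA·D·D·CAA·CBB·CBB·CAA·CBB·CBB
    A ↦ D
    B ↦ CBB
    C ↦ CAA
    D ↦ DD

A->D, B->CBB, C->CAA, D->DD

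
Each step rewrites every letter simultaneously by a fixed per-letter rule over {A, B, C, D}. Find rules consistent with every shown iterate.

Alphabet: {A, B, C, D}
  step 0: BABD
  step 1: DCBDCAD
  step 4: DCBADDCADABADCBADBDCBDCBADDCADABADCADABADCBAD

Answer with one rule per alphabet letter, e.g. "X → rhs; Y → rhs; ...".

  step 0 ⇒ step 1: BABD ⇒ DC·B·DC·AD
    A ↦ B
    B ↦ DC
    D ↦ AD
    C ↦ ABA  (constrained at step 1)

A->B, B->DC, C->ABA, D->AD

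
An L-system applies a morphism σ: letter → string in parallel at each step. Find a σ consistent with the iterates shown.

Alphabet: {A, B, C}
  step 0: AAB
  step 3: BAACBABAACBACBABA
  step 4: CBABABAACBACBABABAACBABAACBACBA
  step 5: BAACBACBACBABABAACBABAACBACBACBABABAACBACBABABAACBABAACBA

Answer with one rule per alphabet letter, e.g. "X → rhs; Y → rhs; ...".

A->BA, B->C, C->BAA

  step 4 ⇒ step 5: CBABABAACBACBABABAACBABAACBACBA ⇒ BAA·C·BA·C·BA·C·BA·BA·BAA·C·BA·BAA·C·BA·C·BA·C·BA·BA·BAA·C·BA·C·BA·BA·BAA·C·BA·BAA·C·BA
    A ↦ BA
    B ↦ C
    C ↦ BAA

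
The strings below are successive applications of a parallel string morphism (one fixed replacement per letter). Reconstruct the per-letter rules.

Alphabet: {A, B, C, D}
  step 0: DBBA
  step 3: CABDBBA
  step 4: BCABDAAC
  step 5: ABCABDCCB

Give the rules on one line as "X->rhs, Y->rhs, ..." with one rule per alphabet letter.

A->C, B->A, C->B, D->BD

  step 4 ⇒ step 5: BCABDAAC ⇒ A·B·C·A·BD·C·C·B
    A ↦ C
    B ↦ A
    C ↦ B
    D ↦ BD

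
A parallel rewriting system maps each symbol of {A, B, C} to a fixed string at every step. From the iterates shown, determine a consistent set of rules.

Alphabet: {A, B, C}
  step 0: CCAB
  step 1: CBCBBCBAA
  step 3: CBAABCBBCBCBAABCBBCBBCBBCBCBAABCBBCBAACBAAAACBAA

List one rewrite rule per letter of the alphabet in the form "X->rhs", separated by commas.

A->BCB, B->AA, C->CB

  step 0 ⇒ step 1: CCAB ⇒ CB·CB·BCB·AA
    A ↦ BCB
    B ↦ AA
    C ↦ CB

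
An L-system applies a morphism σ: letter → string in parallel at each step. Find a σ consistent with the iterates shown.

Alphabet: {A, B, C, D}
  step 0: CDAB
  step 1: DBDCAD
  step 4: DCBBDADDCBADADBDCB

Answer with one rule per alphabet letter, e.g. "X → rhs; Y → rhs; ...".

  step 0 ⇒ step 1: CDAB ⇒ D·B·DC·AD
    A ↦ DC
    B ↦ AD
    C ↦ D
    D ↦ B

A->DC, B->AD, C->D, D->B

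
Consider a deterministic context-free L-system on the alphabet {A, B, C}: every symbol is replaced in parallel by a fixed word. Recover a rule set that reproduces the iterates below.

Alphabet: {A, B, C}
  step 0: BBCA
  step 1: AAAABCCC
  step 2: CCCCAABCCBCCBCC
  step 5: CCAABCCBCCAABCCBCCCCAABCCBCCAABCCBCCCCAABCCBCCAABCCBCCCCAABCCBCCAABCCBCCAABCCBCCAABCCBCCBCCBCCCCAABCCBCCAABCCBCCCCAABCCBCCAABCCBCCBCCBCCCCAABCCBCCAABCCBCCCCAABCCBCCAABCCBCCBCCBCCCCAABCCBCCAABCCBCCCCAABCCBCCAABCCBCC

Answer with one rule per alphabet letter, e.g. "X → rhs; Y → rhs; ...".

A->C, B->AA, C->BCC

  step 1 ⇒ step 2: AAAABCCC ⇒ C·C·C·C·AA·BCC·BCC·BCC
    A ↦ C
    B ↦ AA
    C ↦ BCC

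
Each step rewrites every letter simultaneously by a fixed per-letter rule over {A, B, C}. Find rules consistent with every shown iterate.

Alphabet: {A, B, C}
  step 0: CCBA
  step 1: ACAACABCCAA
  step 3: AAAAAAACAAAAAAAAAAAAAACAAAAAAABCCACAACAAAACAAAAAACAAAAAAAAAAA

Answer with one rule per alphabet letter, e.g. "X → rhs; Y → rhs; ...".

A->AA, B->BCC, C->ACA

  step 0 ⇒ step 1: CCBA ⇒ ACA·ACA·BCC·AA
    A ↦ AA
    B ↦ BCC
    C ↦ ACA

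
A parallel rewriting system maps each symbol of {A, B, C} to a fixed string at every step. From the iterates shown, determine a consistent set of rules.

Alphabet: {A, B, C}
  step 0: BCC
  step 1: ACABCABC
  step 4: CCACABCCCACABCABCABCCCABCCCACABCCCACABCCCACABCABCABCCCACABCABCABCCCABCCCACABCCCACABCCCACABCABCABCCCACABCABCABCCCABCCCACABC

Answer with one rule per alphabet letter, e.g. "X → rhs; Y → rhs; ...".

  step 0 ⇒ step 1: BCC ⇒ AC·ABC·ABC
    B ↦ AC
    C ↦ ABC
    A ↦ CC  (constrained at step 1)

A->CC, B->AC, C->ABC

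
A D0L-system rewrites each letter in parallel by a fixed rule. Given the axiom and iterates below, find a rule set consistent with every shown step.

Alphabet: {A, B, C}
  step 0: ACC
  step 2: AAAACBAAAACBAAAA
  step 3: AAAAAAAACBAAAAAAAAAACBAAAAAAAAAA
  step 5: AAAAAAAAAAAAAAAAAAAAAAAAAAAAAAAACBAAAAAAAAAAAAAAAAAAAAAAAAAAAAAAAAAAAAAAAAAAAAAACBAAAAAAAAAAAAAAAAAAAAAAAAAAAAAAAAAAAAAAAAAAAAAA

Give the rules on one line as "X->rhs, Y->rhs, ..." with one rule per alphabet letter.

  step 2 ⇒ step 3: AAAACBAAAACBAAAA ⇒ AA·AA·AA·AA·CBA·A·AA·AA·AA·AA·CBA·A·AA·AA·AA·AA
    A ↦ AA
    B ↦ A
    C ↦ CBA

A->AA, B->A, C->CBA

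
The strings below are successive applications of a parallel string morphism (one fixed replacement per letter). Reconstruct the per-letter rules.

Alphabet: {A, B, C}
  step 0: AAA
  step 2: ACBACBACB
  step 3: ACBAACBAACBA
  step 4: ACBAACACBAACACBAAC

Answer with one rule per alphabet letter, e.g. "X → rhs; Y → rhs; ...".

  step 3 ⇒ step 4: ACBAACBAACBA ⇒ AC·B·A·AC·AC·B·A·AC·AC·B·A·AC
    A ↦ AC
    B ↦ A
    C ↦ B

A->AC, B->A, C->B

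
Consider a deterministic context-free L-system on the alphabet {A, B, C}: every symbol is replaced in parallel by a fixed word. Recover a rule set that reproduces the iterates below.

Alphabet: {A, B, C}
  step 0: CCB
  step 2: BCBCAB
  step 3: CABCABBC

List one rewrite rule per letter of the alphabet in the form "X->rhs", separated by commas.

  step 2 ⇒ step 3: BCBCAB ⇒ C·AB·C·AB·B·C
    A ↦ B
    B ↦ C
    C ↦ AB

A->B, B->C, C->AB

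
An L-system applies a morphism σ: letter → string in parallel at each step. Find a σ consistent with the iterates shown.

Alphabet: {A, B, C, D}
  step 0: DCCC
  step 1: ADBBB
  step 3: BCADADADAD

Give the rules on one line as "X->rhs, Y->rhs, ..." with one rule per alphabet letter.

  step 0 ⇒ step 1: DCCC ⇒ AD·B·B·B
    C ↦ B
    D ↦ AD
    A ↦ C  (constrained at step 1)
    B ↦ D  (constrained at step 1)

A->C, B->D, C->B, D->AD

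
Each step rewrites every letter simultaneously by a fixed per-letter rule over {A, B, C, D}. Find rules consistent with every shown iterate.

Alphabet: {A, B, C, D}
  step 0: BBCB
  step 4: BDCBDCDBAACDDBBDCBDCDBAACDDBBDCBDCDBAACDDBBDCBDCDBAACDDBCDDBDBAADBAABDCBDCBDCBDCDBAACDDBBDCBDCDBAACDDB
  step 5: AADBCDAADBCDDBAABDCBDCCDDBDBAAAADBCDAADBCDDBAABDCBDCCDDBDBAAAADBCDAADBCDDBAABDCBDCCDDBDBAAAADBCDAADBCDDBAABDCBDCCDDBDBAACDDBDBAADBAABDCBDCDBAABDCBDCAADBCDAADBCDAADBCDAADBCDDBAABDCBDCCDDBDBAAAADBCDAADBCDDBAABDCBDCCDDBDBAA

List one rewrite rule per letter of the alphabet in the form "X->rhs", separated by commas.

  step 4 ⇒ step 5: BDCBDCDBAACDDBBDCBDCDBAACDDBBDCBDCDBAACDDBBDCBDCDBAACDDBCDDBDBAADBAABDCBDCBDCBDCDBAACDDBBDCBDCDBAACDDB ⇒ AA·DB·CD·AA·DB·CD·DB·AA·BDC·BDC·CD·DB·DB·AA·AA·DB·CD·AA·DB·CD·DB·AA·BDC·BDC·CD·DB·DB·AA·AA·DB·CD·AA·DB·CD·DB·AA·BDC·BDC·CD·DB·DB·AA·AA·DB·CD·AA·DB·CD·DB·AA·BDC·BDC·CD·DB·DB·AA·CD·DB·DB·AA·DB·AA·BDC·BDC·DB·AA·BDC·BDC·AA·DB·CD·AA·DB·CD·AA·DB·CD·AA·DB·CD·DB·AA·BDC·BDC·CD·DB·DB·AA·AA·DB·CD·AA·DB·CD·DB·AA·BDC·BDC·CD·DB·DB·AA
    A ↦ BDC
    B ↦ AA
    C ↦ CD
    D ↦ DB

A->BDC, B->AA, C->CD, D->DB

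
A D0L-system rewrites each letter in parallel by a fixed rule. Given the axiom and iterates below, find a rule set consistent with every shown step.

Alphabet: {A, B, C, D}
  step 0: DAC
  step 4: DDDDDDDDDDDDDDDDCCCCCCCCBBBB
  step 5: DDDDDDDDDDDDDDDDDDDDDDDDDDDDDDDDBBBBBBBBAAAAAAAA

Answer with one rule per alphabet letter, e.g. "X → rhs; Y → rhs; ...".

A->CC, B->AA, C->B, D->DD

  step 4 ⇒ step 5: DDDDDDDDDDDDDDDDCCCCCCCCBBBB ⇒ DD·DD·DD·DD·DD·DD·DD·DD·DD·DD·DD·DD·DD·DD·DD·DD·B·B·B·B·B·B·B·B·AA·AA·AA·AA
    B ↦ AA
    C ↦ B
    D ↦ DD
    A ↦ CC  (constrained at step 0)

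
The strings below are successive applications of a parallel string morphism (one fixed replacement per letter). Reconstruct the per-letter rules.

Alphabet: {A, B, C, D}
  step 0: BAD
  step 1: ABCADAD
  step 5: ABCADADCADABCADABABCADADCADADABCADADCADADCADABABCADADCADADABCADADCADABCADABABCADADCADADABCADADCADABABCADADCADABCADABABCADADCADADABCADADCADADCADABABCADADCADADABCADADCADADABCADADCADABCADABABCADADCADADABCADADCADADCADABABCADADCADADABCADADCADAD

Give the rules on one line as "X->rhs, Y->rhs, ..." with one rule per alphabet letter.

  step 0 ⇒ step 1: BAD ⇒ AB·CAD·AD
    A ↦ CAD
    B ↦ AB
    D ↦ AD
    C ↦ AB  (constrained at step 1)

A->CAD, B->AB, C->AB, D->AD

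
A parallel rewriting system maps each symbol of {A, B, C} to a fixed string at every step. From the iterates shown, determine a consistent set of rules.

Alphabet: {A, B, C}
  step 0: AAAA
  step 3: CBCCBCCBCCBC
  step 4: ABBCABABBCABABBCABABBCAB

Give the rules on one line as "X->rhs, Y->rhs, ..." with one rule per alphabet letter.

A->C, B->BC, C->AB

  step 3 ⇒ step 4: CBCCBCCBCCBC ⇒ AB·BC·AB·AB·BC·AB·AB·BC·AB·AB·BC·AB
    B ↦ BC
    C ↦ AB
    A ↦ C  (constrained at step 0)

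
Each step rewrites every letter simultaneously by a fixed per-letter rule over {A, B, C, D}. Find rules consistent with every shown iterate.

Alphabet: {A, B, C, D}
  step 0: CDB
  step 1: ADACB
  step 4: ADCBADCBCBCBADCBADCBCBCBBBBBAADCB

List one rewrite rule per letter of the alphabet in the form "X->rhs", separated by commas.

  step 0 ⇒ step 1: CDB ⇒ AD·A·CB
    B ↦ CB
    C ↦ AD
    D ↦ A
    A ↦ BB  (constrained at step 1)

A->BB, B->CB, C->AD, D->A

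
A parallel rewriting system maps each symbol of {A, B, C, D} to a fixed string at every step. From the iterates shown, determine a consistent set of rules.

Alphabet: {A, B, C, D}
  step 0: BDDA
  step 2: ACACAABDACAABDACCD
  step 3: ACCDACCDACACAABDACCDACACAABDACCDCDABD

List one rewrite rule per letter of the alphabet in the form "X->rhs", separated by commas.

  step 2 ⇒ step 3: ACACAABDACAABDACCD ⇒ AC·CD·AC·CD·AC·AC·A·ABD·AC·CD·AC·AC·A·ABD·AC·CD·CD·ABD
    A ↦ AC
    B ↦ A
    C ↦ CD
    D ↦ ABD

A->AC, B->A, C->CD, D->ABD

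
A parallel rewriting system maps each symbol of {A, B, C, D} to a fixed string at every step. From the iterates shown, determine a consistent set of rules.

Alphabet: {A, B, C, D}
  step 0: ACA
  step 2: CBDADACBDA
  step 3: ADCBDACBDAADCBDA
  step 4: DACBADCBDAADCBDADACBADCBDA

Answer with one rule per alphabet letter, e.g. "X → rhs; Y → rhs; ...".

  step 3 ⇒ step 4: ADCBDACBDAADCBDA ⇒ DA·CB·A·D·CB·DA·A·D·CB·DA·DA·CB·A·D·CB·DA
    A ↦ DA
    B ↦ D
    C ↦ A
    D ↦ CB

A->DA, B->D, C->A, D->CB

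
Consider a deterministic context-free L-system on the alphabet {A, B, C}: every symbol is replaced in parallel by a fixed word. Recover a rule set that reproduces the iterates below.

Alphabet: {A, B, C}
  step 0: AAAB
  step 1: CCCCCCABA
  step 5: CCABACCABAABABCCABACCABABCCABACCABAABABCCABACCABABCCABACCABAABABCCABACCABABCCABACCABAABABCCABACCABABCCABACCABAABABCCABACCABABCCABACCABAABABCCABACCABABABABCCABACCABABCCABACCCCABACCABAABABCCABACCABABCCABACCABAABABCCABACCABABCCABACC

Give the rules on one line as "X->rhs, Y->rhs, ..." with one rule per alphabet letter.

  step 0 ⇒ step 1: AAAB ⇒ CC·CC·CC·ABA
    A ↦ CC
    B ↦ ABA
    C ↦ AB  (constrained at step 1)

A->CC, B->ABA, C->AB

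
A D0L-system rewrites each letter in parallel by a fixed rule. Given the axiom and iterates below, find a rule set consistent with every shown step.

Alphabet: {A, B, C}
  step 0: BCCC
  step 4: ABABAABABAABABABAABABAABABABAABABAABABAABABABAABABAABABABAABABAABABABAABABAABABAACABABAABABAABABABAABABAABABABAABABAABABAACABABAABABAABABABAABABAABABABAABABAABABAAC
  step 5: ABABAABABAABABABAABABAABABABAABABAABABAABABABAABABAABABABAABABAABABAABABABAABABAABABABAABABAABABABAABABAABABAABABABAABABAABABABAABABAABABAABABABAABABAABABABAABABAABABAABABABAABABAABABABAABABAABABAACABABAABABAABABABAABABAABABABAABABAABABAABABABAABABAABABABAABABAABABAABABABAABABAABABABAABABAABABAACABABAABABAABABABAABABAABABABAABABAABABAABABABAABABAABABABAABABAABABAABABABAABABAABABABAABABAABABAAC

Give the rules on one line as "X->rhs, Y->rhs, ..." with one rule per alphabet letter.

A->AB, B->ABA, C->AAC

  step 4 ⇒ step 5: ABABAABABAABABABAABABAABABABAABABAABABAABABABAABABAABABABAABABAABABABAABABAABABAACABABAABABAABABABAABABAABABABAABABAABABAACABABAABABAABABABAABABAABABABAABABAABABAAC ⇒ AB·ABA·AB·ABA·AB·AB·ABA·AB·ABA·AB·AB·ABA·AB·ABA·AB·ABA·AB·AB·ABA·AB·ABA·AB·AB·ABA·AB·ABA·AB·ABA·AB·AB·ABA·AB·ABA·AB·AB·ABA·AB·ABA·AB·AB·ABA·AB·ABA·AB·ABA·AB·AB·ABA·AB·ABA·AB·AB·ABA·AB·ABA·AB·ABA·AB·AB·ABA·AB·ABA·AB·AB·ABA·AB·ABA·AB·ABA·AB·AB·ABA·AB·ABA·AB·AB·ABA·AB·ABA·AB·AB·AAC·AB·ABA·AB·ABA·AB·AB·ABA·AB·ABA·AB·AB·ABA·AB·ABA·AB·ABA·AB·AB·ABA·AB·ABA·AB·AB·ABA·AB·ABA·AB·ABA·AB·AB·ABA·AB·ABA·AB·AB·ABA·AB·ABA·AB·AB·AAC·AB·ABA·AB·ABA·AB·AB·ABA·AB·ABA·AB·AB·ABA·AB·ABA·AB·ABA·AB·AB·ABA·AB·ABA·AB·AB·ABA·AB·ABA·AB·ABA·AB·AB·ABA·AB·ABA·AB·AB·ABA·AB·ABA·AB·AB·AAC
    A ↦ AB
    B ↦ ABA
    C ↦ AAC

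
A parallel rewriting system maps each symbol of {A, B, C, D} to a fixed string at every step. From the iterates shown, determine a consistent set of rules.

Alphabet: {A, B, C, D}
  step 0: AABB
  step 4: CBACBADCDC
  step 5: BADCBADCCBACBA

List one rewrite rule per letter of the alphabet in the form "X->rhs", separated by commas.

  step 4 ⇒ step 5: CBACBADCDC ⇒ BA·D·C·BA·D·C·C·BA·C·BA
    A ↦ C
    B ↦ D
    C ↦ BA
    D ↦ C

A->C, B->D, C->BA, D->C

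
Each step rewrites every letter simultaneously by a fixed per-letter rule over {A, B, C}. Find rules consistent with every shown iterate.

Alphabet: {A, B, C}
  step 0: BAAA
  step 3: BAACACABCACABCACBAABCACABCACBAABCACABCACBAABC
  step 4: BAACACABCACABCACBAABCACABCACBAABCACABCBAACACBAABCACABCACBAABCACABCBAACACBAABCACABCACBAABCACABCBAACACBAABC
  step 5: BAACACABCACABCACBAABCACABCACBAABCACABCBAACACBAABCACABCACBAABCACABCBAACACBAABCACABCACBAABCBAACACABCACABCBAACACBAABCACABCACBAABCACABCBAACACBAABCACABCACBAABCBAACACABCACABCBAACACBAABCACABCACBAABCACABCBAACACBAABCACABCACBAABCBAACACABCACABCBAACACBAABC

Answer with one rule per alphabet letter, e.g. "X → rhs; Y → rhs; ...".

A->AC, B->BA, C->ABC

  step 4 ⇒ step 5: BAACACABCACABCACBAABCACABCACBAABCACABCBAACACBAABCACABCACBAABCACABCBAACACBAABCACABCACBAABCACABCBAACACBAABC ⇒ BA·AC·AC·ABC·AC·ABC·AC·BA·ABC·AC·ABC·AC·BA·ABC·AC·ABC·BA·AC·AC·BA·ABC·AC·ABC·AC·BA·ABC·AC·ABC·BA·AC·AC·BA·ABC·AC·ABC·AC·BA·ABC·BA·AC·AC·ABC·AC·ABC·BA·AC·AC·BA·ABC·AC·ABC·AC·BA·ABC·AC·ABC·BA·AC·AC·BA·ABC·AC·ABC·AC·BA·ABC·BA·AC·AC·ABC·AC·ABC·BA·AC·AC·BA·ABC·AC·ABC·AC·BA·ABC·AC·ABC·BA·AC·AC·BA·ABC·AC·ABC·AC·BA·ABC·BA·AC·AC·ABC·AC·ABC·BA·AC·AC·BA·ABC
    A ↦ AC
    B ↦ BA
    C ↦ ABC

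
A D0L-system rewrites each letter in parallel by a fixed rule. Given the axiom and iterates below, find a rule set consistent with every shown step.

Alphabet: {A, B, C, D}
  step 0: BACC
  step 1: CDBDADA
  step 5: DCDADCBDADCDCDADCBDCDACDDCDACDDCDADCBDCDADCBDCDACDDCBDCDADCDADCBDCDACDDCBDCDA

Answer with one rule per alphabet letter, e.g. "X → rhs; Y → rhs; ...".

A->B, B->CD, C->DA, D->DC

  step 0 ⇒ step 1: BACC ⇒ CD·B·DA·DA
    A ↦ B
    B ↦ CD
    C ↦ DA
    D ↦ DC  (constrained at step 1)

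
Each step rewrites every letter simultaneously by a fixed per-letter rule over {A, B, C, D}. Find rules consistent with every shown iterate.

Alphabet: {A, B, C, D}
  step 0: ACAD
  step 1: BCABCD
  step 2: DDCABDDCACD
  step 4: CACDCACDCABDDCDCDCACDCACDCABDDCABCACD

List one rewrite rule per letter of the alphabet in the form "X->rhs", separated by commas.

A->B, B->DD, C->CA, D->CD

  step 1 ⇒ step 2: BCABCD ⇒ DD·CA·B·DD·CA·CD
    A ↦ B
    B ↦ DD
    C ↦ CA
    D ↦ CD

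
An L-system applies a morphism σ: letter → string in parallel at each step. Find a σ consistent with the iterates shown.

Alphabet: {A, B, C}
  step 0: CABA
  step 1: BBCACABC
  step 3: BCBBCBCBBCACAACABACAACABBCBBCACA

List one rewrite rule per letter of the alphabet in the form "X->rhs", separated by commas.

A->BC, B->ACA, C->B

  step 0 ⇒ step 1: CABA ⇒ B·BC·ACA·BC
    A ↦ BC
    B ↦ ACA
    C ↦ B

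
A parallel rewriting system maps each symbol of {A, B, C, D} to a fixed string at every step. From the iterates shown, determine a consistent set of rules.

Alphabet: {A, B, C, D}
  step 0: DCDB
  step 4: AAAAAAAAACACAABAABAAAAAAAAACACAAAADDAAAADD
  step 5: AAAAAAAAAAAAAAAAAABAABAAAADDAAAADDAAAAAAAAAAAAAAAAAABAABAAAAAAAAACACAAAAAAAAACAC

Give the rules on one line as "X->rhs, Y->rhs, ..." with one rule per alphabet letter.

  step 4 ⇒ step 5: AAAAAAAAACACAABAABAAAAAAAAACACAAAADDAAAADD ⇒ AA·AA·AA·AA·AA·AA·AA·AA·AA·B·AA·B·AA·AA·DD·AA·AA·DD·AA·AA·AA·AA·AA·AA·AA·AA·AA·B·AA·B·AA·AA·AA·AA·AC·AC·AA·AA·AA·AA·AC·AC
    A ↦ AA
    B ↦ DD
    C ↦ B
    D ↦ AC

A->AA, B->DD, C->B, D->AC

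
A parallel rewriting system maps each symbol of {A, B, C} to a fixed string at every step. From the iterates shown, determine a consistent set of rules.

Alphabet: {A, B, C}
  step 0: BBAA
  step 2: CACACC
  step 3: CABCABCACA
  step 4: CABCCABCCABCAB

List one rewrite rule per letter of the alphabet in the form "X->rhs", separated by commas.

A->B, B->C, C->CA

  step 3 ⇒ step 4: CABCABCACA ⇒ CA·B·C·CA·B·C·CA·B·CA·B
    A ↦ B
    B ↦ C
    C ↦ CA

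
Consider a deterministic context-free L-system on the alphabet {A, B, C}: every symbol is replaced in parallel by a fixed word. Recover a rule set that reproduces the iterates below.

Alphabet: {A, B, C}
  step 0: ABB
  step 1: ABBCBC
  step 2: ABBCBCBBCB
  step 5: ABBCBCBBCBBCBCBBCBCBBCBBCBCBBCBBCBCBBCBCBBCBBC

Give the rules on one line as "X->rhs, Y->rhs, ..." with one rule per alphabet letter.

A->AB, B->BC, C->B

  step 1 ⇒ step 2: ABBCBC ⇒ AB·BC·BC·B·BC·B
    A ↦ AB
    B ↦ BC
    C ↦ B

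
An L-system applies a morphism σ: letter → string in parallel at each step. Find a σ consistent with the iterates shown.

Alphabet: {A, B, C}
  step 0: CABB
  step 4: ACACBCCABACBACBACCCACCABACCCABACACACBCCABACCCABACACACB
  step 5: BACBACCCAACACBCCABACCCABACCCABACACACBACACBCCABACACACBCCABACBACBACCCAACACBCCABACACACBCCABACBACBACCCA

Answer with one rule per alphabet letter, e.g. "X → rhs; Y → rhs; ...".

  step 4 ⇒ step 5: ACACBCCABACBACBACCCACCABACCCABACACACBCCABACCCABACACACB ⇒ B·AC·B·AC·CCA·AC·AC·B·CCA·B·AC·CCA·B·AC·CCA·B·AC·AC·AC·B·AC·AC·B·CCA·B·AC·AC·AC·B·CCA·B·AC·B·AC·B·AC·CCA·AC·AC·B·CCA·B·AC·AC·AC·B·CCA·B·AC·B·AC·B·AC·CCA
    A ↦ B
    B ↦ CCA
    C ↦ AC

A->B, B->CCA, C->AC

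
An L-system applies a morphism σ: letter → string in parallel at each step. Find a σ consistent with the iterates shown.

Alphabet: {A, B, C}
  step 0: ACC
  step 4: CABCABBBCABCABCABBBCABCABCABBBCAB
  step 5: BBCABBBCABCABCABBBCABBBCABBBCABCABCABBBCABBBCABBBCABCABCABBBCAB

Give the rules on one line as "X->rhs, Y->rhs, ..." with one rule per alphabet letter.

  step 4 ⇒ step 5: CABCABBBCABCABCABBBCABCABCABBBCAB ⇒ B·B·CAB·B·B·CAB·CAB·CAB·B·B·CAB·B·B·CAB·B·B·CAB·CAB·CAB·B·B·CAB·B·B·CAB·B·B·CAB·CAB·CAB·B·B·CAB
    A ↦ B
    B ↦ CAB
    C ↦ B

A->B, B->CAB, C->B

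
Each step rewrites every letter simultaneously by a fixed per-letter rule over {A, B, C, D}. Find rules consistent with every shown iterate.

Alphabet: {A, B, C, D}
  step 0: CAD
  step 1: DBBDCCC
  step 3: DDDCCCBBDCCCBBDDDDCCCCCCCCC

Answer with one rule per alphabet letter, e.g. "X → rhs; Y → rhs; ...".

  step 0 ⇒ step 1: CAD ⇒ D·BBD·CCC
    A ↦ BBD
    C ↦ D
    D ↦ CCC
    B ↦ DA  (constrained at step 1)

A->BBD, B->DA, C->D, D->CCC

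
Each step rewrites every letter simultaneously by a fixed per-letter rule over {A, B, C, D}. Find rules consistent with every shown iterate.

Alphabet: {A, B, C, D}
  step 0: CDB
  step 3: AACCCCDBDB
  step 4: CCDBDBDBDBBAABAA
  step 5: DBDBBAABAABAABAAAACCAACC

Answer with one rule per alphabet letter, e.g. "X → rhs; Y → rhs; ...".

A->C, B->AA, C->DB, D->B

  step 4 ⇒ step 5: CCDBDBDBDBBAABAA ⇒ DB·DB·B·AA·B·AA·B·AA·B·AA·AA·C·C·AA·C·C
    A ↦ C
    B ↦ AA
    C ↦ DB
    D ↦ B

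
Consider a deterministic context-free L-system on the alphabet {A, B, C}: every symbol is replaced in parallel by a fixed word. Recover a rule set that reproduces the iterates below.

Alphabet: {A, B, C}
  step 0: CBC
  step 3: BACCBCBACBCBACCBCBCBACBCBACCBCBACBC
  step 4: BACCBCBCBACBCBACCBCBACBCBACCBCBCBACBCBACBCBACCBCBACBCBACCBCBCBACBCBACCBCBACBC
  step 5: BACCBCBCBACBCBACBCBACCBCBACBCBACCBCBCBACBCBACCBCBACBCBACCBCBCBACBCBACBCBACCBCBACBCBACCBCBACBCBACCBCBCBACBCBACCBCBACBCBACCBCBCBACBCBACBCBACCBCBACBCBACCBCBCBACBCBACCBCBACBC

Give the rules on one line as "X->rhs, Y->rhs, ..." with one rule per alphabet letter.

A->C, B->BAC, C->BC

  step 4 ⇒ step 5: BACCBCBCBACBCBACCBCBACBCBACCBCBCBACBCBACBCBACCBCBACBCBACCBCBCBACBCBACCBCBACBC ⇒ BAC·C·BC·BC·BAC·BC·BAC·BC·BAC·C·BC·BAC·BC·BAC·C·BC·BC·BAC·BC·BAC·C·BC·BAC·BC·BAC·C·BC·BC·BAC·BC·BAC·BC·BAC·C·BC·BAC·BC·BAC·C·BC·BAC·BC·BAC·C·BC·BC·BAC·BC·BAC·C·BC·BAC·BC·BAC·C·BC·BC·BAC·BC·BAC·BC·BAC·C·BC·BAC·BC·BAC·C·BC·BC·BAC·BC·BAC·C·BC·BAC·BC
    A ↦ C
    B ↦ BAC
    C ↦ BC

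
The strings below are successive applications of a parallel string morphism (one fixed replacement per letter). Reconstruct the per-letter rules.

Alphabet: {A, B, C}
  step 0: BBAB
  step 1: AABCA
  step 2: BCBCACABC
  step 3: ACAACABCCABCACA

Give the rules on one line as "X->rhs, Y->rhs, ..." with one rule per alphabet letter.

A->BC, B->A, C->CA

  step 2 ⇒ step 3: BCBCACABC ⇒ A·CA·A·CA·BC·CA·BC·A·CA
    A ↦ BC
    B ↦ A
    C ↦ CA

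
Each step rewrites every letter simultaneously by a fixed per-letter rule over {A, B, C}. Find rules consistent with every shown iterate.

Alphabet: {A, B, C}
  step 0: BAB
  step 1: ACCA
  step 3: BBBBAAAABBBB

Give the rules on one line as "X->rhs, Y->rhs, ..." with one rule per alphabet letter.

  step 0 ⇒ step 1: BAB ⇒ A·CC·A
    A ↦ CC
    B ↦ A
    C ↦ BB  (constrained at step 1)

A->CC, B->A, C->BB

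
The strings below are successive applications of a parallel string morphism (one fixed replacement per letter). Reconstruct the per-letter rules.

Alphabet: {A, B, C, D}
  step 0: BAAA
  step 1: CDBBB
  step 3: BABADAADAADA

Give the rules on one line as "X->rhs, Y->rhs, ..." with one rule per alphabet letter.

A->B, B->CD, C->AD, D->A

  step 0 ⇒ step 1: BAAA ⇒ CD·B·B·B
    A ↦ B
    B ↦ CD
    C ↦ AD  (constrained at step 1)
    D ↦ A  (constrained at step 1)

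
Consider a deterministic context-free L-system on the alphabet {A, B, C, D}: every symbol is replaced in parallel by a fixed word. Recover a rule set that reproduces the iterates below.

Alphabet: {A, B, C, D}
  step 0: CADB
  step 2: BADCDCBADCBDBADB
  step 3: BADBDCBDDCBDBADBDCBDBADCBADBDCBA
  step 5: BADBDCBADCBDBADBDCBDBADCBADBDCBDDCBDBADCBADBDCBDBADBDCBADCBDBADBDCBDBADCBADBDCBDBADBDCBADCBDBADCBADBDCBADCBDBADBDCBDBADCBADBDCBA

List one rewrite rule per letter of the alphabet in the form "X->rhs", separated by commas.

  step 2 ⇒ step 3: BADCDCBADCBDBADB ⇒ BA·DB·DC·BD·DC·BD·BA·DB·DC·BD·BA·DC·BA·DB·DC·BA
    A ↦ DB
    B ↦ BA
    C ↦ BD
    D ↦ DC

A->DB, B->BA, C->BD, D->DC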